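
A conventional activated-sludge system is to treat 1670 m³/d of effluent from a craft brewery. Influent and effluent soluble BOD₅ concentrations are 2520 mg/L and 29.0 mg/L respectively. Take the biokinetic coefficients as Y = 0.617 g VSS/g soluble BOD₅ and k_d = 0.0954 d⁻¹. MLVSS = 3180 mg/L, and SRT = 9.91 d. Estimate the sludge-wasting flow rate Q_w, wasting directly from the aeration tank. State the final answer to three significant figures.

Q_w ≈ 415 m³/d

Steady-state biomass mass balance: V·X·(1 + k_d·θ_c) = Y·Q·(S₀ − S)·θ_c, so V = 0.617 × 1670 × (2520 − 29.0) × 9.91 / [3180 × (1 + 0.0954 × 9.91)] = 2.54×10^7 / 6186 = 4112 m³.
Wasting from the aeration tank: Q_w = V / θ_c = 4112 / 9.91 = 414.9 m³/d.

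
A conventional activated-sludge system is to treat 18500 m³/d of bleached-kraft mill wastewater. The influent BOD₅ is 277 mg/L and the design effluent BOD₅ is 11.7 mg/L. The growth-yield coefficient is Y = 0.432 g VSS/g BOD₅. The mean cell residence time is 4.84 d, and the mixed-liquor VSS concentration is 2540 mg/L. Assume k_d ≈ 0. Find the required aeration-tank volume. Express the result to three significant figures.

Biomass mass balance (decay neglected): V·X = Y·Q·(S₀ − S)·θ_c, so V = 0.432 × 18500 × (277 − 11.7) × 4.84 / 2540 = 4040 m³.

V ≈ 4040 m³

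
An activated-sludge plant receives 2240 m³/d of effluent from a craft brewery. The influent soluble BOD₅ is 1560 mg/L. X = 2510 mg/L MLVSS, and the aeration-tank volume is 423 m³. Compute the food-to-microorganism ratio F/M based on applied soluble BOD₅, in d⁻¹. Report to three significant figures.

F/M ≈ 3.29 d⁻¹

Food-to-microorganism ratio F/M = Q S₀ / (V X) = 2240 × 1560 / (423.0 × 2510) = 3.291 d⁻¹.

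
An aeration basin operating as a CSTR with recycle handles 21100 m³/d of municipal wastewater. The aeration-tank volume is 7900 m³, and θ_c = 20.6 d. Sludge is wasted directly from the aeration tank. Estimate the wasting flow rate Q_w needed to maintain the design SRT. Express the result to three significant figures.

Q_w ≈ 383 m³/d

For wasting at MLVSS concentration, Q_w = V/θ_c = 7900/20.6 = 383.5 m³/d.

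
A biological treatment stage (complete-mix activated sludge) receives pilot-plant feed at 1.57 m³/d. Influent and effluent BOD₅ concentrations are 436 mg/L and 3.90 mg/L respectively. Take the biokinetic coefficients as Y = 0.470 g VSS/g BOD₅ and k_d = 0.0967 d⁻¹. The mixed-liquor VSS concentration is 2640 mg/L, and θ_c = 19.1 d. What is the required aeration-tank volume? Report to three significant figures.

V ≈ 0.810 m³

From the SRT design equation V = Y Q (S₀−S) θ_c / [X (1 + k_d θ_c)] = 0.470 × 1.57 × (436 − 3.90) × 19.1 / [2640 × (1 + 0.0967 × 19.1)] = 6.09×10^3 / 7516 = 0.8103 m³.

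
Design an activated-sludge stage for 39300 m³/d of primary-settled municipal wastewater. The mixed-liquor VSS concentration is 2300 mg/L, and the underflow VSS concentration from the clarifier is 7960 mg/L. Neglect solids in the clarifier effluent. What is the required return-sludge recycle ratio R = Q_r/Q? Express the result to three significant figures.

R ≈ 0.406

Solids balance on the clarifier gives (1+R)X = R·X_r, so R = X/(X_r − X) = 2300 / (7960 − 2300) = 0.4064.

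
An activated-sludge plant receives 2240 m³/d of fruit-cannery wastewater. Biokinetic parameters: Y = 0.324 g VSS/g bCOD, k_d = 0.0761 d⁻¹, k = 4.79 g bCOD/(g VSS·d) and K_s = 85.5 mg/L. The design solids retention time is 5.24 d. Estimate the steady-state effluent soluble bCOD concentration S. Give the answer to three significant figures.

S ≈ 17.8 mg/L

From the Monod/SRT balance for a CMAS, S = K_s·(1+k_d θ_c)/[θ_c·(Y k − k_d) − 1] = 85.5 × (1 + 0.0761 × 5.24) / [5.24 × (0.324 × 4.79 − 0.0761) − 1] = 119.6 / 6.734 = 17.76 mg/L.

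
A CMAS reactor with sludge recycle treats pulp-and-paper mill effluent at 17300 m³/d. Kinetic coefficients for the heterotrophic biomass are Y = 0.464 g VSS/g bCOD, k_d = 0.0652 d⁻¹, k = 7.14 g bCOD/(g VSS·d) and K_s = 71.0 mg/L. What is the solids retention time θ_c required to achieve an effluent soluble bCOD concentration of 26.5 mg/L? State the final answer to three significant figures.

θ_c ≈ 1.20 d

At the target effluent, Y k S/(K_s+S) = 0.464×7.14×26.5/97.50 = 0.9004 d⁻¹.
1/θ_c = 0.9004 − 0.0652 = 0.8352 d⁻¹, so θ_c = 1.197 d.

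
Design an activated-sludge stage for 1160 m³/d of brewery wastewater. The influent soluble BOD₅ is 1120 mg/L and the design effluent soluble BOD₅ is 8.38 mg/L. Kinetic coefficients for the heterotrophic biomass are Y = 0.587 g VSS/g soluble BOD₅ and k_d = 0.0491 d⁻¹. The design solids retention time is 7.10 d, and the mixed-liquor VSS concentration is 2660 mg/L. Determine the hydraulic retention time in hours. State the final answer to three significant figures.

τ ≈ 31.0 h

From the SRT design equation V = Y Q (S₀−S) θ_c / [X (1 + k_d θ_c)] = 0.587 × 1160 × (1120 − 8.38) × 7.10 / [2660 × (1 + 0.0491 × 7.10)] = 5.37×10^6 / 3587 = 1498 m³.
Hydraulic retention time τ = V/Q = 1498 / 1160 = 1.291 d = 31.00 h.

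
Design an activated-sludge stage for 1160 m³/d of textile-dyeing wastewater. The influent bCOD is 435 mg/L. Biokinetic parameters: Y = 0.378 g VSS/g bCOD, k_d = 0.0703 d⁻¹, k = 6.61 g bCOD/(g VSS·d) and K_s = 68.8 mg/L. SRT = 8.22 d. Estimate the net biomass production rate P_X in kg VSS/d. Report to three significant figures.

P_X ≈ 119 kg VSS/d

Effluent substrate depends only on kinetics and SRT: S = K_s(1 + k_d θ_c) / [θ_c(Yk − k_d) − 1] = 68.8 × (1 + 0.0703 × 8.22) / [8.22 × (0.378 × 6.61 − 0.0703) − 1] = 108.6 / 18.96 = 5.725 mg/L.
Y_obs = Y / (1 + k_d θ_c) = 0.378 / (1 + 0.0703 × 8.22) = 0.378 / 1.578 = 0.2396.
ΔS = 435 − 5.73 = 429.3 mg/L, so the substrate removal rate is 1160 × 429.3/1000 = 498.0 kg bCOD/d.
Net biomass production P_X = Y_obs × Q·(S₀ − S) = 0.2396 × 498.0 = 119.3 kg VSS/d.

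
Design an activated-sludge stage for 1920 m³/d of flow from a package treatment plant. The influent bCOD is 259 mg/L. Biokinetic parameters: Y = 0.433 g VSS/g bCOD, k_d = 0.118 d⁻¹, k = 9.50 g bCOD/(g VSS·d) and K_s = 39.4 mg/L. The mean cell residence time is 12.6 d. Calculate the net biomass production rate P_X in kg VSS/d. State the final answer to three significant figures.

P_X ≈ 85.9 kg VSS/d

For a completely mixed reactor with recycle the Lawrence–McCarty relation gives S = K_s·(1 + k_d·θ_c) / [θ_c·(Y·k − k_d) − 1] = 39.4 × (1 + 0.118 × 12.6) / [12.6 × (0.433 × 9.50 − 0.118) − 1] = 97.98 / 49.34 = 1.986 mg/L.
Correct the yield for decay: Y_obs = Y/(1 + k_d θ_c) = 0.433 / (1 + 0.118 × 12.6) = 0.433 / 2.487 = 0.1741.
Q·(S₀ − S) = 1920 × (259 − 1.99) × 10⁻³ = 493.5 kg/d removed.
Net biomass production P_X = Y_obs × Q·(S₀ − S) = 0.1741 × 493.5 = 85.92 kg VSS/d.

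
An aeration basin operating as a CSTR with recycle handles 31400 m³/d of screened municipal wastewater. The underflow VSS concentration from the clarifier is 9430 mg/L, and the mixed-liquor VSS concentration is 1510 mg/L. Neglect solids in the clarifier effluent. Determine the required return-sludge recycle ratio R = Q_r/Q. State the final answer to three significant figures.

R ≈ 0.191

Mass balance around the secondary clarifier (neglecting effluent solids): R = X / (X_r − X) = 1510 / (9430 − 1510) = 0.1907.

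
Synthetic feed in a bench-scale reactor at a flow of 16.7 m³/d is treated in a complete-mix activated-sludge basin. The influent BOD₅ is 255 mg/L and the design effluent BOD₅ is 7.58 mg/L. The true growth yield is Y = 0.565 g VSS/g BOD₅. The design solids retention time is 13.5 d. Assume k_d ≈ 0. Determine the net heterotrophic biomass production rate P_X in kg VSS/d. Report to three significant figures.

No decay correction is needed, so Y_obs = Y = 0.565.
ΔS = 255 − 7.58 = 247.4 mg/L, so the substrate removal rate is 16.7 × 247.4/1000 = 4.132 kg BOD₅/d.
So the net sludge growth is P_X = 0.5650 × 4.132 = 2.335 kg VSS/d.

P_X ≈ 2.33 kg VSS/d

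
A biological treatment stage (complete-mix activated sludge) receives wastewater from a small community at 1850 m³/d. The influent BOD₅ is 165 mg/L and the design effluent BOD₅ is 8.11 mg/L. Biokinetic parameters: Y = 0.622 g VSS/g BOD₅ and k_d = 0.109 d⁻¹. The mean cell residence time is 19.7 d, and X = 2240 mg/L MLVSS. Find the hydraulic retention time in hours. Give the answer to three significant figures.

τ ≈ 6.54 h

Rearranging the biomass balance for a CMAS with decay, V = Y·Q·ΔS·θ_c / [X·(1+k_d θ_c)] = 0.622 × 1850 × (165 − 8.11) × 19.7 / [2240 × (1 + 0.109 × 19.7)] = 3.56×10^6 / 7050 = 504.5 m³.
HRT = V/Q = 504.5 m³ / 1850 m³·d⁻¹ = 0.2727 d × 24 = 6.545 h.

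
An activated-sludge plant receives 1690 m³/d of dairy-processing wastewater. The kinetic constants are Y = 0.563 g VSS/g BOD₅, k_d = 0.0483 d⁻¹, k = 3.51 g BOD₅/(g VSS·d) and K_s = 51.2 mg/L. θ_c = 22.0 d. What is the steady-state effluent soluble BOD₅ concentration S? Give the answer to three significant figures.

From the Monod/SRT balance for a CMAS, S = K_s·(1+k_d θ_c)/[θ_c·(Y k − k_d) − 1] = 51.2 × (1 + 0.0483 × 22.0) / [22.0 × (0.563 × 3.51 − 0.0483) − 1] = 105.6 / 41.41 = 2.550 mg/L.

S ≈ 2.55 mg/L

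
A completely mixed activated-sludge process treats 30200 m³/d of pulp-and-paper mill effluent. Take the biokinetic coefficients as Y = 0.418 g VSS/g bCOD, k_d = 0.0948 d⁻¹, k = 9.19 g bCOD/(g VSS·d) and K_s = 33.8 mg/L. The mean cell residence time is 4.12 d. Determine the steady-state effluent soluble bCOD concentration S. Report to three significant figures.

S ≈ 3.26 mg/L

For a completely mixed reactor with recycle the Lawrence–McCarty relation gives S = K_s·(1 + k_d·θ_c) / [θ_c·(Y·k − k_d) − 1] = 33.8 × (1 + 0.0948 × 4.12) / [4.12 × (0.418 × 9.19 − 0.0948) − 1] = 47.00 / 14.44 = 3.256 mg/L.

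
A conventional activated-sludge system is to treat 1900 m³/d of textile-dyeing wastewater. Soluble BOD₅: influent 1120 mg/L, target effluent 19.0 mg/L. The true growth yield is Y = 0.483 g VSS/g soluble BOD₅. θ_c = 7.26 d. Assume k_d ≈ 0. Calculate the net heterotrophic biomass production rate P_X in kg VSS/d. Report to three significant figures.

With endogenous decay neglected, the observed yield equals the true yield: Y_obs = Y = 0.483 g VSS/g soluble BOD₅.
ΔS = 1120 − 19.0 = 1101 mg/L, so the substrate removal rate is 1900 × 1101/1000 = 2092 kg soluble BOD₅/d.
Net biomass production P_X = Y_obs × Q·(S₀ − S) = 0.4830 × 2092 = 1010 kg VSS/d.

P_X ≈ 1010 kg VSS/d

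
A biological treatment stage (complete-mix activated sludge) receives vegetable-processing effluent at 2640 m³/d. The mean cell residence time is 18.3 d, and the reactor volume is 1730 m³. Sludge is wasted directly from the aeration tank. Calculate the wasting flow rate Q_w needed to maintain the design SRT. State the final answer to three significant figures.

Q_w ≈ 94.5 m³/d

Wasting from the aeration tank: Q_w = V / θ_c = 1730 / 18.3 = 94.54 m³/d.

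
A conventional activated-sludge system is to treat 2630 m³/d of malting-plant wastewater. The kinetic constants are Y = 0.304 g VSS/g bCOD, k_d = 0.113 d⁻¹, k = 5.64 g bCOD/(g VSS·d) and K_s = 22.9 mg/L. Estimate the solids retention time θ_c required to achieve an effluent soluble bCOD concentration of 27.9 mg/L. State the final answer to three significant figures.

From 1/θ_c = Y·k·S/(K_s + S) − k_d: Y·k·S/(K_s+S) = 0.304 × 5.64 × 27.9 / (22.9 + 27.9) = 0.9417 d⁻¹.
Then 1/θ_c = μ − k_d = 0.9417 − 0.113 = 0.8287 d⁻¹, giving θ_c = 1.207 d.

θ_c ≈ 1.21 d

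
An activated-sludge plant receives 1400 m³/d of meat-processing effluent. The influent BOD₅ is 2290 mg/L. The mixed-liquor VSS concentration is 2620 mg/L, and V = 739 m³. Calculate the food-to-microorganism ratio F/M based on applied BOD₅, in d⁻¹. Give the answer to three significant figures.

F/M = applied load / biomass = Q·S₀/(V·X) = 1400 × 2290 / (739.0 × 2620) = 1.656 d⁻¹.

F/M ≈ 1.66 d⁻¹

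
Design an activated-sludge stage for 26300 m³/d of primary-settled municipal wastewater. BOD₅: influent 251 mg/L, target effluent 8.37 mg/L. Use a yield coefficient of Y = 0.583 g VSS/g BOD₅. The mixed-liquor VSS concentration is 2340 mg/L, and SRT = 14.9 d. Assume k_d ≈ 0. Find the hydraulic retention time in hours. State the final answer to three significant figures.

τ ≈ 21.6 h

V·X = Y·Q·ΔS·θ_c gives V = 0.583 × 26300 × (251 − 8.37) × 14.9 / 2340 = 23689 m³.
HRT = V/Q = 23689 m³ / 26300 m³·d⁻¹ = 0.9007 d × 24 = 21.62 h.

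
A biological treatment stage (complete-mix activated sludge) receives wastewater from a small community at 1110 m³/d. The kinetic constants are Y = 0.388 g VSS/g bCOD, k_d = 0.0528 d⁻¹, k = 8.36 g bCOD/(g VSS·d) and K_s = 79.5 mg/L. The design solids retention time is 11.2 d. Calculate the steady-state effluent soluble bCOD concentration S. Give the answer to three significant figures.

Effluent substrate depends only on kinetics and SRT: S = K_s(1 + k_d θ_c) / [θ_c(Yk − k_d) − 1] = 79.5 × (1 + 0.0528 × 11.2) / [11.2 × (0.388 × 8.36 − 0.0528) − 1] = 126.5 / 34.74 = 3.642 mg/L.

S ≈ 3.64 mg/L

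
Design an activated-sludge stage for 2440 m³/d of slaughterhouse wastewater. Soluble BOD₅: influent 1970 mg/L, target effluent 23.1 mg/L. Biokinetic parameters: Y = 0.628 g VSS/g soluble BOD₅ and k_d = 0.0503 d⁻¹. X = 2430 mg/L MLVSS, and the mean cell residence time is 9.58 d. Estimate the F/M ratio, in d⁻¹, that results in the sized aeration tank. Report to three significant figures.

F/M ≈ 0.249 d⁻¹

Steady-state biomass mass balance: V·X·(1 + k_d·θ_c) = Y·Q·(S₀ − S)·θ_c, so V = 0.628 × 2440 × (1970 − 23.1) × 9.58 / [2430 × (1 + 0.0503 × 9.58)] = 2.86×10^7 / 3601 = 7937 m³.
Food-to-microorganism ratio F/M = Q S₀ / (V X) = 2440 × 1970 / (7937 × 2430) = 0.2492 d⁻¹.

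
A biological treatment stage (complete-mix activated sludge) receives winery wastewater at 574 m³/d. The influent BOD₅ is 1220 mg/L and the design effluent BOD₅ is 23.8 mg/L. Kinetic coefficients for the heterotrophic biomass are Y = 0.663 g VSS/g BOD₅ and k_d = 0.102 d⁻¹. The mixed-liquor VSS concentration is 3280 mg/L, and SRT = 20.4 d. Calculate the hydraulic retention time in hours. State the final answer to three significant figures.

τ ≈ 38.4 h

Steady-state biomass mass balance: V·X·(1 + k_d·θ_c) = Y·Q·(S₀ − S)·θ_c, so V = 0.663 × 574 × (1220 − 23.8) × 20.4 / [3280 × (1 + 0.102 × 20.4)] = 9.29×10^6 / 10105 = 919.0 m³.
Hydraulic retention time τ = V/Q = 919.0 / 574 = 1.601 d = 38.43 h.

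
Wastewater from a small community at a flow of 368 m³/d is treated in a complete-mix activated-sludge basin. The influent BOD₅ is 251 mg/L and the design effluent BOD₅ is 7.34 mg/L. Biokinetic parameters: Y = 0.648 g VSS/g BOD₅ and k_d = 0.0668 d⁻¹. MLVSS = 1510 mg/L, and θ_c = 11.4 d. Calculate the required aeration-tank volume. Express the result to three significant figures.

V ≈ 249 m³

From the SRT design equation V = Y Q (S₀−S) θ_c / [X (1 + k_d θ_c)] = 0.648 × 368 × (251 − 7.34) × 11.4 / [1510 × (1 + 0.0668 × 11.4)] = 6.62×10^5 / 2660 = 249.0 m³.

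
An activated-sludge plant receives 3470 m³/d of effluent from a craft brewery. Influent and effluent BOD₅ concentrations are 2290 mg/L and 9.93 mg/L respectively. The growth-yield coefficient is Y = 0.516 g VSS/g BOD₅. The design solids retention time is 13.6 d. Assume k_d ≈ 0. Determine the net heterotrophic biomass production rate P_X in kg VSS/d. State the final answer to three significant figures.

P_X ≈ 4080 kg VSS/d

No decay correction is needed, so Y_obs = Y = 0.516.
Mass of BOD₅ removed per day: Q(S₀ − S) = 3470 × 2280 g/m³ = 7912 kg/d.
Net biomass production P_X = Y_obs × Q·(S₀ − S) = 0.5160 × 7912 = 4083 kg VSS/d.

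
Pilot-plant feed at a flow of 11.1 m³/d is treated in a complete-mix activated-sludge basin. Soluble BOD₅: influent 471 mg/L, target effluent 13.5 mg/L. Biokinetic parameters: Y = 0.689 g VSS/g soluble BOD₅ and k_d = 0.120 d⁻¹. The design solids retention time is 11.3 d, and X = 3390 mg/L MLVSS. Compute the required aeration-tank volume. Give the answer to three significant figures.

V ≈ 4.95 m³

Steady-state biomass mass balance: V·X·(1 + k_d·θ_c) = Y·Q·(S₀ − S)·θ_c, so V = 0.689 × 11.1 × (471 − 13.5) × 11.3 / [3390 × (1 + 0.120 × 11.3)] = 3.95×10^4 / 7987 = 4.950 m³.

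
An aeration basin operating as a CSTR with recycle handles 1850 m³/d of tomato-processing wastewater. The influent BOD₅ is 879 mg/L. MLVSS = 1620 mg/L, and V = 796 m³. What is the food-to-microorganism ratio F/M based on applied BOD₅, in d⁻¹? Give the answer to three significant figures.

F/M ≈ 1.26 d⁻¹

F/M = Q·S₀ / (V·X) = 1850 × 879 / (796.0 × 1620) = 1.261 g BOD₅·(g VSS·d)⁻¹.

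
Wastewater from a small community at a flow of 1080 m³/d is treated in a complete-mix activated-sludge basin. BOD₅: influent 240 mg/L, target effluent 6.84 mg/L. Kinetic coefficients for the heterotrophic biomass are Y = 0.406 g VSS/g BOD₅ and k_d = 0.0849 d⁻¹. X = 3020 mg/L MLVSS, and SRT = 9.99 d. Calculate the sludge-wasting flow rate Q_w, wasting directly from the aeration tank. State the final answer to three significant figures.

Rearranging the biomass balance for a CMAS with decay, V = Y·Q·ΔS·θ_c / [X·(1+k_d θ_c)] = 0.406 × 1080 × (240 − 6.84) × 9.99 / [3020 × (1 + 0.0849 × 9.99)] = 1.02×10^6 / 5581 = 183.0 m³.
Wasting from the aeration tank: Q_w = V / θ_c = 183.0 / 9.99 = 18.32 m³/d.

Q_w ≈ 18.3 m³/d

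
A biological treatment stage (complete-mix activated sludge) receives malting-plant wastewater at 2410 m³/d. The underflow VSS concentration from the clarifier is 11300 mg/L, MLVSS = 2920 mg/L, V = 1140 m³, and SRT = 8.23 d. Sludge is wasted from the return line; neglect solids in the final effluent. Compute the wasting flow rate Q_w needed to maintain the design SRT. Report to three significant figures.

Q_w ≈ 35.8 m³/d

Wasting from the return line (neglecting effluent solids): Q_w = V·X / (θ_c·X_r) = 1140 × 2920 / (8.23 × 11300) = 35.79 m³/d.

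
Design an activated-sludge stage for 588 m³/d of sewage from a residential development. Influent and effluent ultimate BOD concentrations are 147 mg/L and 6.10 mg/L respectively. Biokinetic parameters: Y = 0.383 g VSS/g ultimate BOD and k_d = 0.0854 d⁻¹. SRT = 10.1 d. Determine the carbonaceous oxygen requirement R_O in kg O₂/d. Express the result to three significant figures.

Y_obs = Y / (1 + k_d θ_c) = 0.383 / (1 + 0.0854 × 10.1) = 0.383 / 1.863 = 0.2056.
Substrate removed = Q·(S₀ − S) = 588 m³/d × (147 − 6.10) g/m³ = 8.28×10^4 g/d = 82.85 kg/d.
Net sludge production P_X = 0.2056 × 82.85 = 17.04 kg VSS/d.
R_O = Q·(S₀ − S) − 1.42·P_X = 82.85 − 1.42 × 17.04 = 58.66 kg O₂/d.

R_O ≈ 58.7 kg O₂/d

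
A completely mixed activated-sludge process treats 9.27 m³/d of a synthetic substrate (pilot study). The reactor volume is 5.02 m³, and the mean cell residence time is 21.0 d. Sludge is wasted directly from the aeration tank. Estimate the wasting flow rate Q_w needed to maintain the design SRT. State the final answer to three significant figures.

For wasting at MLVSS concentration, Q_w = V/θ_c = 5.020/21.0 = 0.2390 m³/d.

Q_w ≈ 0.239 m³/d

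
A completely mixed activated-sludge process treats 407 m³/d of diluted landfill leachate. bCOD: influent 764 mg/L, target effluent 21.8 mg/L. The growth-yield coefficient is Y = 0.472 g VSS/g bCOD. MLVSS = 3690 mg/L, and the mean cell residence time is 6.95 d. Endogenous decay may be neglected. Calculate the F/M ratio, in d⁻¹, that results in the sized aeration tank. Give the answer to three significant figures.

F/M ≈ 0.314 d⁻¹

Biomass mass balance (decay neglected): V·X = Y·Q·(S₀ − S)·θ_c, so V = 0.472 × 407 × (764 − 21.8) × 6.95 / 3690 = 268.5 m³.
F/M = Q·S₀ / (V·X) = 407 × 764 / (268.5 × 3690) = 0.3138 g bCOD·(g VSS·d)⁻¹.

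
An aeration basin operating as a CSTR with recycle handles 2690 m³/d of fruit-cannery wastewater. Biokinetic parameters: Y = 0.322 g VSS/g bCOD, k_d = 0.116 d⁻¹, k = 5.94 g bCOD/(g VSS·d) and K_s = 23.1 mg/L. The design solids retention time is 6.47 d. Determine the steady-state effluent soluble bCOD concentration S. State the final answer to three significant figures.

Effluent substrate depends only on kinetics and SRT: S = K_s(1 + k_d θ_c) / [θ_c(Yk − k_d) − 1] = 23.1 × (1 + 0.116 × 6.47) / [6.47 × (0.322 × 5.94 − 0.116) − 1] = 40.44 / 10.62 = 3.806 mg/L.

S ≈ 3.81 mg/L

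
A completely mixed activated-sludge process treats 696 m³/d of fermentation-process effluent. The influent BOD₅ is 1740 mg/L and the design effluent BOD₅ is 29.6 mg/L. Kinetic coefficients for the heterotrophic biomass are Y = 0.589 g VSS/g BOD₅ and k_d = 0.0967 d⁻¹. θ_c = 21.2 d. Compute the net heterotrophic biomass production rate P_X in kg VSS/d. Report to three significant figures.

P_X ≈ 230 kg VSS/d

Observed yield with endogenous decay: Y_obs = Y / (1 + k_d·θ_c) = 0.589 / (1 + 0.0967 × 21.2) = 0.589 / 3.050 = 0.1931 g VSS/g BOD₅.
Mass of BOD₅ removed per day: Q(S₀ − S) = 696 × 1710 g/m³ = 1190 kg/d.
Net biomass production P_X = Y_obs × Q·(S₀ − S) = 0.1931 × 1190 = 229.9 kg VSS/d.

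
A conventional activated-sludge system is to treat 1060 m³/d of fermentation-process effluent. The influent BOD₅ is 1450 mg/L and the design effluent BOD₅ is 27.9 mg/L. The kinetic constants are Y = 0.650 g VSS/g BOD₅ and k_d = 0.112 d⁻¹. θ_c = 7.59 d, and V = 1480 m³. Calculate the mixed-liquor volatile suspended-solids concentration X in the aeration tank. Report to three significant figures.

X = Y·Q·ΔS·θ_c / [V·(1 + k_d θ_c)] = 0.650 × 1060 × (1450 − 27.9) × 7.59 / [1480 × (1 + 0.112 × 7.59)] = 2716 mg/L.

X ≈ 2720 mg/L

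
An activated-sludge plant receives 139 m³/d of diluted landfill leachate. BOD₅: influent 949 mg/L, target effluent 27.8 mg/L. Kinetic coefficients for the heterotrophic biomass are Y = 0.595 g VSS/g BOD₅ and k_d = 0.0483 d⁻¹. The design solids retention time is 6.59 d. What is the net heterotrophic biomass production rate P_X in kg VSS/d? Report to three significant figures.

P_X ≈ 57.8 kg VSS/d

The observed yield is Y_obs = Y/(1 + k_d·θ_c) = 0.595 / (1 + 0.0483 × 6.59) = 0.595 / 1.318 = 0.4513 g VSS per g BOD₅ removed.
Substrate removed = Q·(S₀ − S) = 139 m³/d × (949 − 27.8) g/m³ = 1.28×10^5 g/d = 128.0 kg/d.
P_X = Y_obs · Q(S₀ − S) = 0.4513 × 128.0 = 57.79 kg VSS/d.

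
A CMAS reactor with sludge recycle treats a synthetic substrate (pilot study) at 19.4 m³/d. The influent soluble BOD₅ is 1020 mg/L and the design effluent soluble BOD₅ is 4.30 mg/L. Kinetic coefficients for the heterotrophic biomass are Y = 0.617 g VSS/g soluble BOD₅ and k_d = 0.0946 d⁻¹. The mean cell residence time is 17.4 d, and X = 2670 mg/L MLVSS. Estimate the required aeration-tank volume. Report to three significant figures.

V ≈ 29.9 m³

From the SRT design equation V = Y Q (S₀−S) θ_c / [X (1 + k_d θ_c)] = 0.617 × 19.4 × (1020 − 4.30) × 17.4 / [2670 × (1 + 0.0946 × 17.4)] = 2.12×10^5 / 7065 = 29.94 m³.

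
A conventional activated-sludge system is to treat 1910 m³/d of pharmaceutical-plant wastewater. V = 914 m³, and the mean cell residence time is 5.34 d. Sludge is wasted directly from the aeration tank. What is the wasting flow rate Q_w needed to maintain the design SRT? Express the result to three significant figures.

Wasting from the aeration tank: Q_w = V / θ_c = 914.0 / 5.34 = 171.2 m³/d.

Q_w ≈ 171 m³/d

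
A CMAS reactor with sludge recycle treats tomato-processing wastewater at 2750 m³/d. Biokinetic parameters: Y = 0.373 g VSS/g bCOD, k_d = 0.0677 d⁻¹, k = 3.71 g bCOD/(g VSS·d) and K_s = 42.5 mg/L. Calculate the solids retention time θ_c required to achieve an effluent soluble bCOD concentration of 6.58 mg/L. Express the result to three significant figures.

θ_c ≈ 8.49 d

From 1/θ_c = Y·k·S/(K_s + S) − k_d: Y·k·S/(K_s+S) = 0.373 × 3.71 × 6.58 / (42.5 + 6.58) = 0.1855 d⁻¹.
1/θ_c = 0.1855 − 0.0677 = 0.1178 d⁻¹, so θ_c = 8.487 d.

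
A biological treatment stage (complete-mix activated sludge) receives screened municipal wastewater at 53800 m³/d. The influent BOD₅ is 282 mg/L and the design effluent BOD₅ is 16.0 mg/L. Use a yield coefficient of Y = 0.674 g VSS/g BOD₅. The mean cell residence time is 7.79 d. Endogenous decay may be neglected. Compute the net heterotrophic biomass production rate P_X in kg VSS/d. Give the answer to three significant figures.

P_X ≈ 9650 kg VSS/d

Since k_d ≈ 0, Y_obs = Y = 0.674 g VSS/g BOD₅.
Substrate removed = Q·(S₀ − S) = 53800 m³/d × (282 − 16.0) g/m³ = 1.43×10^7 g/d = 14311 kg/d.
Net biomass production P_X = Y_obs × Q·(S₀ − S) = 0.6740 × 14311 = 9645 kg VSS/d.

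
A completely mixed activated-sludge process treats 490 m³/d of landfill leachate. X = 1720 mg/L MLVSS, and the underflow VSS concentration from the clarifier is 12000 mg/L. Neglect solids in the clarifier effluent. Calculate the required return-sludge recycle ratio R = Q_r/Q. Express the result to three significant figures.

Mass balance around the secondary clarifier (neglecting effluent solids): R = X / (X_r − X) = 1720 / (12000 − 1720) = 0.1673.

R ≈ 0.167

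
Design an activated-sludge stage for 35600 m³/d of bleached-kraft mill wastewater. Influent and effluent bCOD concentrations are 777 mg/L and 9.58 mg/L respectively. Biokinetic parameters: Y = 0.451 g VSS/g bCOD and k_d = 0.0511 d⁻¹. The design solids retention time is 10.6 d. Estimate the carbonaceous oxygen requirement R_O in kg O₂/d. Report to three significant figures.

Observed yield with endogenous decay: Y_obs = Y / (1 + k_d·θ_c) = 0.451 / (1 + 0.0511 × 10.6) = 0.451 / 1.542 = 0.2925 g VSS/g bCOD.
ΔS = 777 − 9.58 = 767.4 mg/L, so the substrate removal rate is 35600 × 767.4/1000 = 27320 kg bCOD/d.
P_X = Y_obs·Q·(S₀ − S) = 0.2925 × 27320 = 7992 kg VSS/d.
R_O = Q·ΔS − 1.42 P_X = 27320 − 11349 = 15971 kg O₂/d.

R_O ≈ 16000 kg O₂/d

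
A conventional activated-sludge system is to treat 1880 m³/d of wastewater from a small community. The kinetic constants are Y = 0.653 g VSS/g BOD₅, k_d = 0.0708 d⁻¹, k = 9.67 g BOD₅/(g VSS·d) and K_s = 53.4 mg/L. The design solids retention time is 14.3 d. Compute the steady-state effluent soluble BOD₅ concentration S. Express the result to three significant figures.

S ≈ 1.22 mg/L

Effluent substrate depends only on kinetics and SRT: S = K_s(1 + k_d θ_c) / [θ_c(Yk − k_d) − 1] = 53.4 × (1 + 0.0708 × 14.3) / [14.3 × (0.653 × 9.67 − 0.0708) − 1] = 107.5 / 88.29 = 1.217 mg/L.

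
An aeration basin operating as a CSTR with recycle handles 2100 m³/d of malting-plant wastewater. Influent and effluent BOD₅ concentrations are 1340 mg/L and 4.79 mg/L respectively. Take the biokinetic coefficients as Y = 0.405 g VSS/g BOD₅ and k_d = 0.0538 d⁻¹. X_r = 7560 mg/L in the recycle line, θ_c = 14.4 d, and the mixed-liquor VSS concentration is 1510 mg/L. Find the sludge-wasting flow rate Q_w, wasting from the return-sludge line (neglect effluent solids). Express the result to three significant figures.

Q_w ≈ 84.6 m³/d

Steady-state biomass mass balance: V·X·(1 + k_d·θ_c) = Y·Q·(S₀ − S)·θ_c, so V = 0.405 × 2100 × (1340 − 4.79) × 14.4 / [1510 × (1 + 0.0538 × 14.4)] = 1.64×10^7 / 2680 = 6102 m³.
θ_c = V·X/(Q_w·X_r) when wasting from the recycle, so Q_w = V·X/(θ_c·X_r) = 6102 × 1510 / (14.4 × 7560) = 84.64 m³/d.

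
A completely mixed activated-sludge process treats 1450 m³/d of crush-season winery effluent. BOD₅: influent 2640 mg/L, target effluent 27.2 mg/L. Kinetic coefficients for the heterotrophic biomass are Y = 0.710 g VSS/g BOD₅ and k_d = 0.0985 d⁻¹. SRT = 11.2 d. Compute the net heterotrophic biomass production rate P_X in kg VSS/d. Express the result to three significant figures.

Y_obs = Y / (1 + k_d θ_c) = 0.710 / (1 + 0.0985 × 11.2) = 0.710 / 2.103 = 0.3376.
Q·(S₀ − S) = 1450 × (2640 − 27.2) × 10⁻³ = 3789 kg/d removed.
So the net sludge growth is P_X = 0.3376 × 3789 = 1279 kg VSS/d.

P_X ≈ 1280 kg VSS/d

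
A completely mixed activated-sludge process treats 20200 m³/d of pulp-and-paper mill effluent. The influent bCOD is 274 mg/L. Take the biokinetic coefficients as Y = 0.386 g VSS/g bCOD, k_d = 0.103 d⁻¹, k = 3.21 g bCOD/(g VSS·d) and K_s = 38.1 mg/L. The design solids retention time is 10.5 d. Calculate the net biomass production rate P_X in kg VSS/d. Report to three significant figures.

For a completely mixed reactor with recycle the Lawrence–McCarty relation gives S = K_s·(1 + k_d·θ_c) / [θ_c·(Y·k − k_d) − 1] = 38.1 × (1 + 0.103 × 10.5) / [10.5 × (0.386 × 3.21 − 0.103) − 1] = 79.31 / 10.93 = 7.257 mg/L.
Observed yield with endogenous decay: Y_obs = Y / (1 + k_d·θ_c) = 0.386 / (1 + 0.103 × 10.5) = 0.386 / 2.082 = 0.1854 g VSS/g bCOD.
Mass of bCOD removed per day: Q(S₀ − S) = 20200 × 266.7 g/m³ = 5388 kg/d.
Net biomass production P_X = Y_obs × Q·(S₀ − S) = 0.1854 × 5388 = 999.2 kg VSS/d.

P_X ≈ 999 kg VSS/d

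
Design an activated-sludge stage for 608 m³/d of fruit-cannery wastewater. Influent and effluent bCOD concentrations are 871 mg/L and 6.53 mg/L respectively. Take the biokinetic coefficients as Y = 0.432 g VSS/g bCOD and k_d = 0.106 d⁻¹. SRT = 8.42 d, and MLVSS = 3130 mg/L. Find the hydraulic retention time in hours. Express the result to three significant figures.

Rearranging the biomass balance for a CMAS with decay, V = Y·Q·ΔS·θ_c / [X·(1+k_d θ_c)] = 0.432 × 608 × (871 − 6.53) × 8.42 / [3130 × (1 + 0.106 × 8.42)] = 1.91×10^6 / 5924 = 322.7 m³.
HRT = V/Q = 322.7 m³ / 608 m³·d⁻¹ = 0.5308 d × 24 = 12.74 h.

τ ≈ 12.7 h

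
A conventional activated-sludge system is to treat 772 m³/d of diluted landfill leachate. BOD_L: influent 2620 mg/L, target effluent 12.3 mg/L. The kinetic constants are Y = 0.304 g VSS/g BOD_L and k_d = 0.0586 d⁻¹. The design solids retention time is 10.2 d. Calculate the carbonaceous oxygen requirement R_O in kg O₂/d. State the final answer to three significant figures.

R_O ≈ 1470 kg O₂/d

Y_obs = Y / (1 + k_d θ_c) = 0.304 / (1 + 0.0586 × 10.2) = 0.304 / 1.598 = 0.1903.
ΔS = 2620 − 12.3 = 2608 mg/L, so the substrate removal rate is 772 × 2608/1000 = 2013 kg BOD_L/d.
P_X = Y_obs·Q·(S₀ − S) = 0.1903 × 2013 = 383.0 kg VSS/d.
R_O = Q·(S₀ − S) − 1.42·P_X = 2013 − 1.42 × 383.0 = 1469 kg O₂/d.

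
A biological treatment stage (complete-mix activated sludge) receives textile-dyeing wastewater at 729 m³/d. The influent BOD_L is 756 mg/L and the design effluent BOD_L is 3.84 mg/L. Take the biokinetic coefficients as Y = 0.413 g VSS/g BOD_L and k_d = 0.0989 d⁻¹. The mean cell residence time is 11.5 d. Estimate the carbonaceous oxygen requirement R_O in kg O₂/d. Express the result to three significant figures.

R_O ≈ 398 kg O₂/d

The observed yield is Y_obs = Y/(1 + k_d·θ_c) = 0.413 / (1 + 0.0989 × 11.5) = 0.413 / 2.137 = 0.1932 g VSS per g BOD_L removed.
Mass of BOD_L removed per day: Q(S₀ − S) = 729 × 752.2 g/m³ = 548.3 kg/d.
Net sludge production P_X = 0.1932 × 548.3 = 106.0 kg VSS/d.
R_O = Q·(S₀ − S) − 1.42·P_X = 548.3 − 1.42 × 106.0 = 397.9 kg O₂/d.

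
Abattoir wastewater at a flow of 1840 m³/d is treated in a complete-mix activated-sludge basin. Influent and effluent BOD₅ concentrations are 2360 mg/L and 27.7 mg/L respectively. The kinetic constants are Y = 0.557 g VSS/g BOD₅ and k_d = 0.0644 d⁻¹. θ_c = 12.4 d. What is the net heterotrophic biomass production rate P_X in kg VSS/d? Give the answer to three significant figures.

The observed yield is Y_obs = Y/(1 + k_d·θ_c) = 0.557 / (1 + 0.0644 × 12.4) = 0.557 / 1.799 = 0.3097 g VSS per g BOD₅ removed.
Q·(S₀ − S) = 1840 × (2360 − 27.7) × 10⁻³ = 4291 kg/d removed.
So the net sludge growth is P_X = 0.3097 × 4291 = 1329 kg VSS/d.

P_X ≈ 1330 kg VSS/d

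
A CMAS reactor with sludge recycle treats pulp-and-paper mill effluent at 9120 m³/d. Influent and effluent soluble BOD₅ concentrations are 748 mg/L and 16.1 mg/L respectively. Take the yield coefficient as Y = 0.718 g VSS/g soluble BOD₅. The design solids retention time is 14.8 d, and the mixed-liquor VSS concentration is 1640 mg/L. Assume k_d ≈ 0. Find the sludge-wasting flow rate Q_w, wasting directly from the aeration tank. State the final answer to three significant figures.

With k_d = 0 the design equation reduces to V = Y Q (S₀−S) θ_c / X = 0.718 × 9120 × (748 − 16.1) × 14.8 / 1640 = 43250 m³.
Wasting from the aeration tank: Q_w = V / θ_c = 43250 / 14.8 = 2922 m³/d.

Q_w ≈ 2920 m³/d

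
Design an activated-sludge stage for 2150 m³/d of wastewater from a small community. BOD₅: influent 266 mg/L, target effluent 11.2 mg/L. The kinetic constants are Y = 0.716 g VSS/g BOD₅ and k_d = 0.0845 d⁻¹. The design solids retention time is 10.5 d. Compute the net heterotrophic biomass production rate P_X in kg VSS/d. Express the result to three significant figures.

Y_obs = Y / (1 + k_d θ_c) = 0.716 / (1 + 0.0845 × 10.5) = 0.716 / 1.887 = 0.3794.
Substrate removed = Q·(S₀ − S) = 2150 m³/d × (266 − 11.2) g/m³ = 5.48×10^5 g/d = 547.8 kg/d.
So the net sludge growth is P_X = 0.3794 × 547.8 = 207.8 kg VSS/d.

P_X ≈ 208 kg VSS/d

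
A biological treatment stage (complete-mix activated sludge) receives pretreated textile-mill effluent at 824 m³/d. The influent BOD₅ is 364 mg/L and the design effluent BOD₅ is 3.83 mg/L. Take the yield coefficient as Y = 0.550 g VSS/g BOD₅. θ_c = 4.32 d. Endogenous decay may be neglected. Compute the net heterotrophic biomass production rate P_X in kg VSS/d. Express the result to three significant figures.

Since k_d ≈ 0, Y_obs = Y = 0.550 g VSS/g BOD₅.
Substrate removed = Q·(S₀ − S) = 824 m³/d × (364 − 3.83) g/m³ = 2.97×10^5 g/d = 296.8 kg/d.
Net biomass production P_X = Y_obs × Q·(S₀ − S) = 0.5500 × 296.8 = 163.2 kg VSS/d.

P_X ≈ 163 kg VSS/d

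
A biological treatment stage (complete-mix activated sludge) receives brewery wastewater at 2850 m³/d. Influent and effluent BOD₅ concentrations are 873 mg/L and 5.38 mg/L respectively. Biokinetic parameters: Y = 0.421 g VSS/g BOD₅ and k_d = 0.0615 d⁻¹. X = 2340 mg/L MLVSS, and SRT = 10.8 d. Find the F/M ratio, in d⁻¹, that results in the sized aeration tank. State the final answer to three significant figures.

Rearranging the biomass balance for a CMAS with decay, V = Y·Q·ΔS·θ_c / [X·(1+k_d θ_c)] = 0.421 × 2850 × (873 − 5.38) × 10.8 / [2340 × (1 + 0.0615 × 10.8)] = 1.12×10^7 / 3894 = 2887 m³.
Food-to-microorganism ratio F/M = Q S₀ / (V X) = 2850 × 873 / (2887 × 2340) = 0.3683 d⁻¹.

F/M ≈ 0.368 d⁻¹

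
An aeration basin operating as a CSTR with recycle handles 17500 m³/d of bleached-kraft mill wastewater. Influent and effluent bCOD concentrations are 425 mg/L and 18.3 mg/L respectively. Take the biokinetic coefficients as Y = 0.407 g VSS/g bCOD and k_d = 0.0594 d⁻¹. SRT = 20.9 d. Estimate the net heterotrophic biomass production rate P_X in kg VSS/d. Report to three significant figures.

The observed yield is Y_obs = Y/(1 + k_d·θ_c) = 0.407 / (1 + 0.0594 × 20.9) = 0.407 / 2.241 = 0.1816 g VSS per g bCOD removed.
Mass of bCOD removed per day: Q(S₀ − S) = 17500 × 406.7 g/m³ = 7117 kg/d.
P_X = Y_obs · Q(S₀ − S) = 0.1816 × 7117 = 1292 kg VSS/d.

P_X ≈ 1290 kg VSS/d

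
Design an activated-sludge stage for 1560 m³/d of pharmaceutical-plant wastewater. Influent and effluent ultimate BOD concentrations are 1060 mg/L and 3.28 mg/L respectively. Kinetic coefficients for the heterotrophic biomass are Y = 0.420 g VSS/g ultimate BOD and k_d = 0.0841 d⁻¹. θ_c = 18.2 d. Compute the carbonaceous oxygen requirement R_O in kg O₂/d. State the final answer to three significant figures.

R_O ≈ 1260 kg O₂/d

Correct the yield for decay: Y_obs = Y/(1 + k_d θ_c) = 0.420 / (1 + 0.0841 × 18.2) = 0.420 / 2.531 = 0.1660.
ΔS = 1060 − 3.28 = 1057 mg/L, so the substrate removal rate is 1560 × 1057/1000 = 1648 kg ultimate BOD/d.
Biomass synthesised: P_X = Y_obs × 1648 = 273.6 kg VSS/d.
R_O = Q·ΔS − 1.42 P_X = 1648 − 388.5 = 1260 kg O₂/d.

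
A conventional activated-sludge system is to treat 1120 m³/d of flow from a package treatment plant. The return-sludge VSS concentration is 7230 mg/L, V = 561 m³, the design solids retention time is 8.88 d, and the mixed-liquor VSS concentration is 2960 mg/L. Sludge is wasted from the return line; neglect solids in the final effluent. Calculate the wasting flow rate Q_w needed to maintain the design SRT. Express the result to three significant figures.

Q_w ≈ 25.9 m³/d

Wasting from the return line (neglecting effluent solids): Q_w = V·X / (θ_c·X_r) = 561.0 × 2960 / (8.88 × 7230) = 25.86 m³/d.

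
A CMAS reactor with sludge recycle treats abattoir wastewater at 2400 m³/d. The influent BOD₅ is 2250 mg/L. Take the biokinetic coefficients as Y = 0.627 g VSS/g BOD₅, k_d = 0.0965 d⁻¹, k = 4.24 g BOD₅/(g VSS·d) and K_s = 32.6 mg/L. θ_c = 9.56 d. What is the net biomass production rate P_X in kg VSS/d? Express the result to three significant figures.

From the Monod/SRT balance for a CMAS, S = K_s·(1+k_d θ_c)/[θ_c·(Y k − k_d) − 1] = 32.6 × (1 + 0.0965 × 9.56) / [9.56 × (0.627 × 4.24 − 0.0965) − 1] = 62.67 / 23.49 = 2.668 mg/L.
Correct the yield for decay: Y_obs = Y/(1 + k_d θ_c) = 0.627 / (1 + 0.0965 × 9.56) = 0.627 / 1.923 = 0.3261.
Mass of BOD₅ removed per day: Q(S₀ − S) = 2400 × 2247 g/m³ = 5394 kg/d.
So the net sludge growth is P_X = 0.3261 × 5394 = 1759 kg VSS/d.

P_X ≈ 1760 kg VSS/d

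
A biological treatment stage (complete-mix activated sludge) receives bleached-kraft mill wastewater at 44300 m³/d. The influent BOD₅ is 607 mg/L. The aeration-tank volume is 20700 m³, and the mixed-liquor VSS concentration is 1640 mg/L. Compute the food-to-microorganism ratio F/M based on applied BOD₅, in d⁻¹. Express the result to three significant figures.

Food-to-microorganism ratio F/M = Q S₀ / (V X) = 44300 × 607 / (20700 × 1640) = 0.7921 d⁻¹.

F/M ≈ 0.792 d⁻¹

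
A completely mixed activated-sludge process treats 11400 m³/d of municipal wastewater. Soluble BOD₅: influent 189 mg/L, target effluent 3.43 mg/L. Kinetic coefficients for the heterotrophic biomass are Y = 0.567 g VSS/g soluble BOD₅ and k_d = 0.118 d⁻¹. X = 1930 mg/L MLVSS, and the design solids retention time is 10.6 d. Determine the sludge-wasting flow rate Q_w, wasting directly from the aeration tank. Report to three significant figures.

Rearranging the biomass balance for a CMAS with decay, V = Y·Q·ΔS·θ_c / [X·(1+k_d θ_c)] = 0.567 × 11400 × (189 − 3.43) × 10.6 / [1930 × (1 + 0.118 × 10.6)] = 1.27×10^7 / 4344 = 2927 m³.
Wasting from the aeration tank: Q_w = V / θ_c = 2927 / 10.6 = 276.1 m³/d.

Q_w ≈ 276 m³/d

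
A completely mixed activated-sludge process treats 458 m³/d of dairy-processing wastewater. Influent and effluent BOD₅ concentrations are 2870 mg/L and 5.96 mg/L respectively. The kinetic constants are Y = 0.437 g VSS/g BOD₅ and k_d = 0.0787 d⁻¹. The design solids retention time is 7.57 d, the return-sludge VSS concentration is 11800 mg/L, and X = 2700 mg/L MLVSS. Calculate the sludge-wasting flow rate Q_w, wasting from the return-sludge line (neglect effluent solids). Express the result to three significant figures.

Steady-state biomass mass balance: V·X·(1 + k_d·θ_c) = Y·Q·(S₀ − S)·θ_c, so V = 0.437 × 458 × (2870 − 5.96) × 7.57 / [2700 × (1 + 0.0787 × 7.57)] = 4.34×10^6 / 4309 = 1007 m³.
Wasting from the return line (neglecting effluent solids): Q_w = V·X / (θ_c·X_r) = 1007 × 2700 / (7.57 × 11800) = 30.44 m³/d.

Q_w ≈ 30.4 m³/d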